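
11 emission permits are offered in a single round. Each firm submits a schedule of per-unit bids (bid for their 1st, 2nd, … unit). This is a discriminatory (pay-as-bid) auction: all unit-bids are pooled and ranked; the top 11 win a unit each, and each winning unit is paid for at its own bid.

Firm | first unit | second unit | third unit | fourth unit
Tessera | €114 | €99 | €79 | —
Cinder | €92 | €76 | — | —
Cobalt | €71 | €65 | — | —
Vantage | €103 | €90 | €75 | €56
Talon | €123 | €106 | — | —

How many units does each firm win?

Merging the schedules and taking the best 11: 123 (Talon-1), 114 (Tessera-1), 106 (Talon-2), 103 (Vantage-1), 99 (Tessera-2), 92 (Cinder-1), 90 (Vantage-2), 79 (Tessera-3), 76 (Cinder-2), 75 (Vantage-3), 71 (Cobalt-1)
Next rejected bid: €65 (not a price — pay-as-bid).
Allocation: Cinder 2, Cobalt 1, Talon 2, Tessera 3, Vantage 3.

Cinder 2, Cobalt 1, Talon 2, Tessera 3, Vantage 3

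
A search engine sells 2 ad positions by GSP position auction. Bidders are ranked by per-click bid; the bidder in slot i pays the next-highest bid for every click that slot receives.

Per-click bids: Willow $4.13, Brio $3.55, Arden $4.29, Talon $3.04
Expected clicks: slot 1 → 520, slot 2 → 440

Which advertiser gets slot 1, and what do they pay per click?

Arden; $4.13 per click

Per-click bids in order: $4.29 (Arden) > $4.13 (Willow) > $3.55 (Brio) > …
Slot 1 goes to the first-ranked bidder, Arden, who pays the next bid down: $4.13/click.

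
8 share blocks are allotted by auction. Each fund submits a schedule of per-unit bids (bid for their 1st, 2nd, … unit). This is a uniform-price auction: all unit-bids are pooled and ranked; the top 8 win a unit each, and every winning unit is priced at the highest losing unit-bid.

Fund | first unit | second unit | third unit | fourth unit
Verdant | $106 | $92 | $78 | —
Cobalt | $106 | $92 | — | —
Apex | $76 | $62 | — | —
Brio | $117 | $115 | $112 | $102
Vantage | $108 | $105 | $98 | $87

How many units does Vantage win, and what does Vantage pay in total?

Vantage: 2 units, pays $196

Merging the schedules and taking the best 8: 117 (Brio-1), 115 (Brio-2), 112 (Brio-3), 108 (Vantage-1), 106 (Verdant-1), 106 (Cobalt-1), 105 (Vantage-2), 102 (Brio-4)
First bid not allocated: $98.
Vantage wins 2 unit(s) at $98 each.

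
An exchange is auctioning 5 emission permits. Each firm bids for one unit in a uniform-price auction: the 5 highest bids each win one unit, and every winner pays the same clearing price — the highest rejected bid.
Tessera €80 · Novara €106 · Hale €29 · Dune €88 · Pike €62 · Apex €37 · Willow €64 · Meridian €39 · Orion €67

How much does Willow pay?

Ordering the bids: 106 (Novara), 88 (Dune), 80 (Tessera), 67 (Orion), 64 (Willow), 62 (Pike), 39 (Meridian), …
Top 5: Novara, Dune, Tessera, Orion, Willow.
Highest unsuccessful bid: €62 → clearing price.
Willow wins → pays €62.

Willow pays €62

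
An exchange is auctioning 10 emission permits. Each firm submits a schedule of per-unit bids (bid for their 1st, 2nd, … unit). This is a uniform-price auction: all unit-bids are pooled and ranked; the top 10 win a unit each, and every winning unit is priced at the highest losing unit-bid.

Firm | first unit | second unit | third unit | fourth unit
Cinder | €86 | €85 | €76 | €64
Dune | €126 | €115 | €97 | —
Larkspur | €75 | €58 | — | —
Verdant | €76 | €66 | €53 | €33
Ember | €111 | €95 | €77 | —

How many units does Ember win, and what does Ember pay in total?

Pooled unit-bids ranked (top 10): 126 (Dune-1), 115 (Dune-2), 111 (Ember-1), 97 (Dune-3), 95 (Ember-2), 86 (Cinder-1), 85 (Cinder-2), 77 (Ember-3), 76 (Cinder-3), 76 (Verdant-1)
Highest rejected unit-bid = €75.
Ember wins 3 unit(s) at €75 each.

Ember: 3 units, pays €225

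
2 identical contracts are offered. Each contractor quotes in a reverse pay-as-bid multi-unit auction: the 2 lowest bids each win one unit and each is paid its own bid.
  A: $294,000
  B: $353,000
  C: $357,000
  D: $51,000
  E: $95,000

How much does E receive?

E is paid $95,000

Bids ranked low→high: 51,000 (D), 95,000 (E), 294,000 (A), 353,000 (B), …
Lowest 2: D, E.
E wins → own bid $95,000.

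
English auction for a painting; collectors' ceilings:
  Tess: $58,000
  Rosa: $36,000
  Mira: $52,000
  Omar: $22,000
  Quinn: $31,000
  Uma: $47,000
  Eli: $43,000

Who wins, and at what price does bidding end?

Tess wins at $52,000

Rule: the price rises until one bidder remains; the winner pays the price at which the last rival dropped out.
Sorting limits: 58,000 (Tess) > 52,000 (Mira) > 47,000 (Uma) > 43,000 (Eli) > 36,000 (Rosa) > 31,000 (Quinn) > …
Once the price passes $52,000, only Tess is left; the hammer falls at Mira's limit of $52,000.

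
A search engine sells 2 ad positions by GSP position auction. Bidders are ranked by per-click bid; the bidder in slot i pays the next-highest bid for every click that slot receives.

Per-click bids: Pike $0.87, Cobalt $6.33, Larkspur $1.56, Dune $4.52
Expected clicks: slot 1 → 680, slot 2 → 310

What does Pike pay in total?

Pike pays $0.00

Ranked by bid: $6.33 (Cobalt) > $4.52 (Dune) > $1.56 (Larkspur) > …
Pike ranks below slot 2 → no slot, pays nothing.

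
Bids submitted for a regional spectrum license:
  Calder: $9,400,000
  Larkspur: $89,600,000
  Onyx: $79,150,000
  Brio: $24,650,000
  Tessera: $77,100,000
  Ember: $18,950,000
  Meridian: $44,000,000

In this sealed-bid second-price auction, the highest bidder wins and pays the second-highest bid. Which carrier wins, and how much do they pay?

Larkspur pays $79,150,000

Bids ranked: 89,600,000 (Larkspur) > 79,150,000 (Onyx) > 77,100,000 (Tessera) > 44,000,000 (Meridian) > 24,650,000 (Brio) > 18,950,000 (Ember) > …
Larkspur wins with the highest bid; price is set by the runner-up at $79,150,000.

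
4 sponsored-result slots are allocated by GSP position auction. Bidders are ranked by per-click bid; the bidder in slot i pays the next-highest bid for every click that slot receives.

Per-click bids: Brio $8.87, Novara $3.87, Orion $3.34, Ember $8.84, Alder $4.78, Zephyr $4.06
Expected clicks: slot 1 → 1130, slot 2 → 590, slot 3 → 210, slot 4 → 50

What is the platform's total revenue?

Ranked by bid: $8.87 (Brio) > $8.84 (Ember) > $4.78 (Alder) > $4.06 (Zephyr) > $3.87 (Novara) > …
Slot 1: Brio pays $8.84 × 1130 = $9989.20
Slot 2: Ember pays $4.78 × 590 = $2820.20
Slot 3: Alder pays $4.06 × 210 = $852.60
Slot 4: Zephyr pays $3.87 × 50 = $193.50
Total = $13855.50

Total revenue: $13855.50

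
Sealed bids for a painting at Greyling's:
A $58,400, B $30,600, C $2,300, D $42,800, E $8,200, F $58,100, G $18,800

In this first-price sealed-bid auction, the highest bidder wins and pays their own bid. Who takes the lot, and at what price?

A pays $58,400

Rule: the highest bidder wins and pays their own bid.
Bids in order: 58,400 (A) > 58,100 (F) > 42,800 (D) > 30,600 (B) > 18,800 (G) > 8,200 (E) > …
First-price: A pays what they bid, $58,400.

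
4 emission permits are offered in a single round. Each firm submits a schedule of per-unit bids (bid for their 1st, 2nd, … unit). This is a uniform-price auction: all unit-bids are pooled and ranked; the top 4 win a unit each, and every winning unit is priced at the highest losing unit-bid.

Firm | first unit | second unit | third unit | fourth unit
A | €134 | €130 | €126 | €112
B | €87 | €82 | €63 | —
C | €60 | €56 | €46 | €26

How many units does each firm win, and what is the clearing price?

A 4; clearing price €87

Merging the schedules and taking the best 4: 134 (A-1), 130 (A-2), 126 (A-3), 112 (A-4)
The (k+1)-th unit-bid is €87.
Allocation: A 4.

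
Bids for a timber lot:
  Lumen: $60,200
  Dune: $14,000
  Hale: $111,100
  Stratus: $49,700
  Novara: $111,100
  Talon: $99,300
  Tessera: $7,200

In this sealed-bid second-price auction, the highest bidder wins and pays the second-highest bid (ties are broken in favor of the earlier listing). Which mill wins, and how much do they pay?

Sorting bids: 111,100 (Hale) > 111,100 (Novara) > 99,300 (Talon) > 60,200 (Lumen) > 49,700 (Stratus) > 14,000 (Dune) > …
Tie at $111,100 → Hale wins by tie-break.
Second-price: Hale pays Novara's bid of $111,100.

Hale pays $111,100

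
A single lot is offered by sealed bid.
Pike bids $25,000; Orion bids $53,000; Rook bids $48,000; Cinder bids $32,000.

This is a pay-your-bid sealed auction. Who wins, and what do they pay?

Bids ranked: 53,000 (Orion) > 48,000 (Rook) > 32,000 (Cinder) > 25,000 (Pike)
Orion has the highest bid and pays exactly that: $53,000.

Orion pays $53,000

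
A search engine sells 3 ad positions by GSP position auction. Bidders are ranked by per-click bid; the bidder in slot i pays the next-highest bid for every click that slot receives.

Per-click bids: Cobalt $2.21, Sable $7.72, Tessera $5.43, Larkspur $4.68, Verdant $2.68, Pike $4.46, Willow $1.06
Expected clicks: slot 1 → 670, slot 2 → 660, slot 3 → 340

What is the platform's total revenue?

Per-click bids in order: $7.72 (Sable) > $5.43 (Tessera) > $4.68 (Larkspur) > $4.46 (Pike) > …
Slot 1: Sable pays $5.43 × 670 = $3638.10
Slot 2: Tessera pays $4.68 × 660 = $3088.80
Slot 3: Larkspur pays $4.46 × 340 = $1516.40
Total = $8243.30

Total revenue: $8243.30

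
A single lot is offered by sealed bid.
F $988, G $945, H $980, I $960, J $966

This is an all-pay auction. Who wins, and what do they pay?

F pays $988

All-pay auction: the highest bidder wins the item, but every bidder pays their own bid.
Sorting bids: 988 (F) > 980 (H) > 966 (J) > 960 (I) > 945 (G)
F wins with the top bid; all bids are sunk regardless.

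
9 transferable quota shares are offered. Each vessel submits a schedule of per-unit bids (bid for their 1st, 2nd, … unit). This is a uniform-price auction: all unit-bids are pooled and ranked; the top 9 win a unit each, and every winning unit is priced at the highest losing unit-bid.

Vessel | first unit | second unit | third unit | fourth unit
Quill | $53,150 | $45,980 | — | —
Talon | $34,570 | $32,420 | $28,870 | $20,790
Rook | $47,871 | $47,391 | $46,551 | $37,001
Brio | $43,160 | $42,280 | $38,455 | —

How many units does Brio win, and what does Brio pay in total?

Brio: 3 units, pays $103,710

Pooled unit-bids ranked (top 9): 53,150 (Quill-1), 47,871 (Rook-1), 47,391 (Rook-2), 46,551 (Rook-3), 45,980 (Quill-2), 43,160 (Brio-1), 42,280 (Brio-2), 38,455 (Brio-3), 37,001 (Rook-4)
Highest rejected unit-bid = $34,570.
Brio wins 3 unit(s) at $34,570 each.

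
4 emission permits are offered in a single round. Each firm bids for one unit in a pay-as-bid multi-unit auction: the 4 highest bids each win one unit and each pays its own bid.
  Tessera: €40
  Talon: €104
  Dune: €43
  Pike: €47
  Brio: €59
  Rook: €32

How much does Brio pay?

Ordering the bids: 104 (Talon), 59 (Brio), 47 (Pike), 43 (Dune), 40 (Tessera), 32 (Rook)
Winners (4 units): Talon, Brio, Pike, Dune.
Brio wins → own bid €59.

Brio pays €59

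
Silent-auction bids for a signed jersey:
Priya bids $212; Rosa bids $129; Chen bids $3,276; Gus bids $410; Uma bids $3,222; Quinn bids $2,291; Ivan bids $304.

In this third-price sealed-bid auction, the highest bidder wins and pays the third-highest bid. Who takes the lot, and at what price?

Third-price sealed-bid auction: the highest bidder wins and pays the third-highest bid.
Bids in order: 3,276 (Chen) > 3,222 (Uma) > 2,291 (Quinn) > 410 (Gus) > 304 (Ivan) > 212 (Priya) > …
Chen is highest; pays the third-highest bid, $2,291.

Chen pays $2,291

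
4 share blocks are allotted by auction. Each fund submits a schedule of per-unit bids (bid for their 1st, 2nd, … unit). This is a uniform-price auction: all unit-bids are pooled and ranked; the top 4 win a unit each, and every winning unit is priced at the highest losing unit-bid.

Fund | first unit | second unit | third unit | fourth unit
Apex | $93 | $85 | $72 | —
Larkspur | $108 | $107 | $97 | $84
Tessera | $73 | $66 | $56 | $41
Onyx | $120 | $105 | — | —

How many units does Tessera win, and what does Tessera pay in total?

Tessera: 0 units, pays $0

All unit-bids, highest first — top 4: 120 (Onyx-1), 108 (Larkspur-1), 107 (Larkspur-2), 105 (Onyx-2)
Highest rejected unit-bid = $97.
Tessera wins 0 unit(s) at $97 each.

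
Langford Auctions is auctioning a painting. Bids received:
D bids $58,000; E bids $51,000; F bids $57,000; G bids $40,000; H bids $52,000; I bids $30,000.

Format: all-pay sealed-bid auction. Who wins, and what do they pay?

Bids ranked: 58,000 (D) > 57,000 (F) > 52,000 (H) > 51,000 (E) > 40,000 (G) > 30,000 (I)
D wins with the top bid; all bids are sunk regardless.

D pays $58,000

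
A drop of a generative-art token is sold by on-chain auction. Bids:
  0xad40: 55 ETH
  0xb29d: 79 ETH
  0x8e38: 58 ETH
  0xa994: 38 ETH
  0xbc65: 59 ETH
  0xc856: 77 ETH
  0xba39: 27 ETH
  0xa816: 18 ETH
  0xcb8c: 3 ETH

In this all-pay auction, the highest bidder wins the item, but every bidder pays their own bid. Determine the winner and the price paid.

0xb29d pays 79 ETH

Rule: the highest bidder wins the item, but every bidder pays their own bid.
Bids in order: 79 (0xb29d) > 77 (0xc856) > 59 (0xbc65) > 58 (0x8e38) > 55 (0xad40) > 38 (0xa994) > …
0xb29d is highest and takes the item; every bidder forfeits their bid.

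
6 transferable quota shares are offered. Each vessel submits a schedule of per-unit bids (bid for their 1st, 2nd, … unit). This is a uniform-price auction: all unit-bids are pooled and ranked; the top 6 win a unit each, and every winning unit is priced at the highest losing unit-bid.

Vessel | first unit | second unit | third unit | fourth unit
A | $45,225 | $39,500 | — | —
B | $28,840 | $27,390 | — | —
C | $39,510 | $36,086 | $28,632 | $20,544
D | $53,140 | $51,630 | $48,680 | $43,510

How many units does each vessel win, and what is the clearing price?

A 1, C 1, D 4; clearing price $39,500

Pooled unit-bids ranked (top 6): 53,140 (D-1), 51,630 (D-2), 48,680 (D-3), 45,225 (A-1), 43,510 (D-4), 39,510 (C-1)
First bid not allocated: $39,500.
Allocation: A 1, C 1, D 4.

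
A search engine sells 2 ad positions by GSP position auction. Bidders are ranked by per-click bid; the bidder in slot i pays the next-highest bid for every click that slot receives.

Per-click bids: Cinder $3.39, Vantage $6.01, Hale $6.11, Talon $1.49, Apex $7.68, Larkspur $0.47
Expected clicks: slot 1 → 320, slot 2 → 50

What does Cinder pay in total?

Cinder pays $0.00

Sorting advertisers: $7.68 (Apex) > $6.11 (Hale) > $6.01 (Vantage) > …
Cinder ranks below slot 2 → no slot, pays nothing.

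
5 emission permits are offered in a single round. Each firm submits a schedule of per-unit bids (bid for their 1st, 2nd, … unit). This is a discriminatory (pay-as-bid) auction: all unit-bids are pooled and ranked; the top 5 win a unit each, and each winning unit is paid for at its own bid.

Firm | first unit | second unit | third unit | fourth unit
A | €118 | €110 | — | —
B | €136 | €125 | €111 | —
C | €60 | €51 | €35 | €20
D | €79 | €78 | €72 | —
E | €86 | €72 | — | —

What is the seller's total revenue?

Total revenue: €600

All unit-bids, highest first — top 5: 136 (B-1), 125 (B-2), 118 (A-1), 111 (B-3), 110 (A-2)
Next rejected bid: €86 (not a price — pay-as-bid).
Each winning unit pays its own bid.
Revenue = 136 + 125 + 118 + 111 + 110 = €600.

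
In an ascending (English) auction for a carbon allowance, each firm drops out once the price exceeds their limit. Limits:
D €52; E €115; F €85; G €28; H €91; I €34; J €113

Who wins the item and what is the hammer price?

E wins at €113

Limits ranked: 115 (E) > 113 (J) > 91 (H) > 85 (F) > 52 (D) > 34 (I) > …
Bidding ends when J exits at €113; E takes it.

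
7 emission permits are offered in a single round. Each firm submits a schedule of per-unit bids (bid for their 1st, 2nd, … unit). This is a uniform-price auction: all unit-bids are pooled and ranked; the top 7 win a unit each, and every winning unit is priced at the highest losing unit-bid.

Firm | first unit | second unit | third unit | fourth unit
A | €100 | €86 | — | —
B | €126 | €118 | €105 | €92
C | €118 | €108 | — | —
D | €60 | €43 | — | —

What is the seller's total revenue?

Total revenue: €602

Pooled unit-bids ranked (top 7): 126 (B-1), 118 (B-2), 118 (C-1), 108 (C-2), 105 (B-3), 100 (A-1), 92 (B-4)
Highest rejected unit-bid = €86.
Allocation: A 1, B 4, C 2. Every unit priced at €86.
Revenue = 7 × 86 = €602.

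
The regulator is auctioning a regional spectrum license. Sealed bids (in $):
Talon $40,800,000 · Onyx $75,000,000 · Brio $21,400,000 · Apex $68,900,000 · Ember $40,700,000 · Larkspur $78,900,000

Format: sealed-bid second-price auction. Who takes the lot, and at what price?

Sealed-bid second-price auction: the highest bidder wins and pays the second-highest bid.
Bids in order: 78,900,000 (Larkspur) > 75,000,000 (Onyx) > 68,900,000 (Apex) > 40,800,000 (Talon) > 40,700,000 (Ember) > 21,400,000 (Brio)
Larkspur is highest; pays the second-highest bid, $75,000,000.

Larkspur pays $75,000,000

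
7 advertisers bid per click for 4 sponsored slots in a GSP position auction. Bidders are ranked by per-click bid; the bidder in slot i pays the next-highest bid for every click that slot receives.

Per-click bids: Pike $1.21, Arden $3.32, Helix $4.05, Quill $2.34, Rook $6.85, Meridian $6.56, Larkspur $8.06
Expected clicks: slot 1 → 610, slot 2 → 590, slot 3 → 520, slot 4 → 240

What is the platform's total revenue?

Total revenue: $10951.70

Sorting advertisers: $8.06 (Larkspur) > $6.85 (Rook) > $6.56 (Meridian) > $4.05 (Helix) > $3.32 (Arden) > …
Slot 1: Larkspur pays $6.85 × 610 = $4178.50
Slot 2: Rook pays $6.56 × 590 = $3870.40
Slot 3: Meridian pays $4.05 × 520 = $2106.00
Slot 4: Helix pays $3.32 × 240 = $796.80
Total = $10951.70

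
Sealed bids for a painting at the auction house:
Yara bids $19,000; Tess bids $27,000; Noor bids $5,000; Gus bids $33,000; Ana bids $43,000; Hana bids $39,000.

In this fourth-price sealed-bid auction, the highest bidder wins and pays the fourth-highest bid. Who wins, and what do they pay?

Bids in order: 43,000 (Ana) > 39,000 (Hana) > 33,000 (Gus) > 27,000 (Tess) > 19,000 (Yara) > 5,000 (Noor)
Ana is highest; pays the fourth-highest bid, $27,000.

Ana pays $27,000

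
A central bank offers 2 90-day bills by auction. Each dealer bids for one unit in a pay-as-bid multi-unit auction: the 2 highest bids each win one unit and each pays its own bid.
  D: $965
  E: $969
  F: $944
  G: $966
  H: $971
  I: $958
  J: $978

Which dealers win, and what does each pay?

J $978, H $971

Ordering the bids: 978 (J), 971 (H), 969 (E), 966 (G), …
Winners (2 units): J, H.
Each winner pays its own bid: J $978, H $971.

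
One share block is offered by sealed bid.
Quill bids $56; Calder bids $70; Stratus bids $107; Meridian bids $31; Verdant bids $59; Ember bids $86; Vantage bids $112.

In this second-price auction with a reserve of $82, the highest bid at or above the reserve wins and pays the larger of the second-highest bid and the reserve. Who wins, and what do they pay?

Bids ranked: 112 (Vantage) > 107 (Stratus) > 86 (Ember) > 70 (Calder) > 59 (Verdant) > 56 (Quill) > …
Vantage has the top bid at or above the reserve ($112).
max(second-highest $107, reserve $82) = $107; the reserve does not bind.

Vantage pays $107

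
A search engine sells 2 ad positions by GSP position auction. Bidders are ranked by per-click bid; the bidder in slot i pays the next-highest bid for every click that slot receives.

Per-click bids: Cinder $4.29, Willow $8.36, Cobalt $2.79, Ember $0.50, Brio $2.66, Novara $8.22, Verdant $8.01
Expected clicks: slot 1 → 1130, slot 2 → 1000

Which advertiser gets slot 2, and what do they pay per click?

Novara; $8.01 per click

Per-click bids in order: $8.36 (Willow) > $8.22 (Novara) > $8.01 (Verdant) > …
Slot 2 goes to the second-ranked bidder, Novara, who pays the next bid down: $8.01/click.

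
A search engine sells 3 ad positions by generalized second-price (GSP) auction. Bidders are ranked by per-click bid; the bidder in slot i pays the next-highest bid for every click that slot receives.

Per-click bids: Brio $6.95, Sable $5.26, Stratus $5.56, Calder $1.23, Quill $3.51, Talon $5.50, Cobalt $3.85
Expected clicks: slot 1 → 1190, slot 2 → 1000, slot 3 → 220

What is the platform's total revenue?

Per-click bids in order: $6.95 (Brio) > $5.56 (Stratus) > $5.50 (Talon) > $5.26 (Sable) > …
Slot 1: Brio pays $5.56 × 1190 = $6616.40
Slot 2: Stratus pays $5.50 × 1000 = $5500.00
Slot 3: Talon pays $5.26 × 220 = $1157.20
Total = $13273.60

Total revenue: $13273.60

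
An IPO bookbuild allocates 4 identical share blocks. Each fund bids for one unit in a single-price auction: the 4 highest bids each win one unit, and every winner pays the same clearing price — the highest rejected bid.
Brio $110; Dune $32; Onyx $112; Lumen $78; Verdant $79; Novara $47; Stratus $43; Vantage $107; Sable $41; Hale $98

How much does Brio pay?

Brio pays $79

Ordering the bids: 112 (Onyx), 110 (Brio), 107 (Vantage), 98 (Hale), 79 (Verdant), 78 (Lumen), …
The 4 highest are Onyx, Brio, Vantage, Hale.
Clearing price = highest rejected bid = $79.
Brio wins → pays $79.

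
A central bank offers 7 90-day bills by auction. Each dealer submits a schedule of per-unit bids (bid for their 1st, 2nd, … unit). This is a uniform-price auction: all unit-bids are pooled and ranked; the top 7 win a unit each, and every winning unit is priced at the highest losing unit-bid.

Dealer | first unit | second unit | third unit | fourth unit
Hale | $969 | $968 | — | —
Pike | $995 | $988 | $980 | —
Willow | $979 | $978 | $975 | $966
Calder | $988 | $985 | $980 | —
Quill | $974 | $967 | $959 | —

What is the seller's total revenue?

Total revenue: $6,846

All unit-bids, highest first — top 7: 995 (Pike-1), 988 (Pike-2), 988 (Calder-1), 985 (Calder-2), 980 (Pike-3), 980 (Calder-3), 979 (Willow-1)
Highest rejected unit-bid = $978.
Allocation: Calder 3, Pike 3, Willow 1. Every unit priced at $978.
Revenue = 7 × 978 = $6,846.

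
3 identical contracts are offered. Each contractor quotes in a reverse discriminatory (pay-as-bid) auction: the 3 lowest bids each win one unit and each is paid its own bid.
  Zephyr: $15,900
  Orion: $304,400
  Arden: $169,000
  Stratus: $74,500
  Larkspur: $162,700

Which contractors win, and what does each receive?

Ordering the bids: 15,900 (Zephyr), 74,500 (Stratus), 162,700 (Larkspur), 169,000 (Arden), 304,400 (Orion)
Winners (3 units): Zephyr, Stratus, Larkspur.
Each winner is paid its own bid: Zephyr $15,900, Stratus $74,500, Larkspur $162,700.

Zephyr $15,900, Stratus $74,500, Larkspur $162,700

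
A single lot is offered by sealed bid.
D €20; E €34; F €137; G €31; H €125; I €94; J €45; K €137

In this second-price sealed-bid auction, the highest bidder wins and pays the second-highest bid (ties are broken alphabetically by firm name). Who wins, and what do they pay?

Bids ranked: 137 (F) > 137 (K) > 125 (H) > 94 (I) > 45 (J) > 34 (E) > …
F and K tie at €137; tie-break gives it to F.
F wins with the highest bid; price is set by the runner-up at €137.

F pays €137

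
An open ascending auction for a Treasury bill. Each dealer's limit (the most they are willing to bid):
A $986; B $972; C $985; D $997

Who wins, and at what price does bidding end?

Ascending (English) auction: the price rises until one bidder remains; the winner pays the price at which the last rival dropped out.
Limits ranked: 997 (D) > 986 (A) > 985 (C) > 972 (B)
Bidding ends when A exits at $986; D takes it.

D wins at $986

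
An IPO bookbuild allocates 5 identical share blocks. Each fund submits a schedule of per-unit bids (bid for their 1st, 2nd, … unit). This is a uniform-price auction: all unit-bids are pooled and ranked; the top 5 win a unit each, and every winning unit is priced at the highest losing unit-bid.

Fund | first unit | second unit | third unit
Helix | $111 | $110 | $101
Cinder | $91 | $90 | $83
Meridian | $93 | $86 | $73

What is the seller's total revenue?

Total revenue: $450

Pooled unit-bids ranked (top 5): 111 (Helix-1), 110 (Helix-2), 101 (Helix-3), 93 (Meridian-1), 91 (Cinder-1)
The (k+1)-th unit-bid is $90.
Allocation: Cinder 1, Helix 3, Meridian 1. Every unit priced at $90.
Revenue = 5 × 90 = $450.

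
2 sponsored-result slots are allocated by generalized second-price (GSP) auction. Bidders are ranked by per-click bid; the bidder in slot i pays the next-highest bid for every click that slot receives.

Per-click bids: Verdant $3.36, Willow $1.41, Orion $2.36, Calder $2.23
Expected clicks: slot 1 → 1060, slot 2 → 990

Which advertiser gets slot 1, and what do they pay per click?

Sorting advertisers: $3.36 (Verdant) > $2.36 (Orion) > $2.23 (Calder) > …
Slot 1 goes to the first-ranked bidder, Verdant, who pays the next bid down: $2.36/click.

Verdant; $2.36 per click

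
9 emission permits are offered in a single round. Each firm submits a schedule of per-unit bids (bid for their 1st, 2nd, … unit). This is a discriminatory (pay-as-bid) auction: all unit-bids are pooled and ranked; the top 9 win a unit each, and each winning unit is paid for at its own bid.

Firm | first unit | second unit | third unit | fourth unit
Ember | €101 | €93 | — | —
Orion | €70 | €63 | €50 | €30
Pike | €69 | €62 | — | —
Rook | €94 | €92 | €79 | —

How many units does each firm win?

Ember 2, Orion 2, Pike 2, Rook 3

Pooled unit-bids ranked (top 9): 101 (Ember-1), 94 (Rook-1), 93 (Ember-2), 92 (Rook-2), 79 (Rook-3), 70 (Orion-1), 69 (Pike-1), 63 (Orion-2), 62 (Pike-2)
Next rejected bid: €50 (not a price — pay-as-bid).
Allocation: Ember 2, Orion 2, Pike 2, Rook 3.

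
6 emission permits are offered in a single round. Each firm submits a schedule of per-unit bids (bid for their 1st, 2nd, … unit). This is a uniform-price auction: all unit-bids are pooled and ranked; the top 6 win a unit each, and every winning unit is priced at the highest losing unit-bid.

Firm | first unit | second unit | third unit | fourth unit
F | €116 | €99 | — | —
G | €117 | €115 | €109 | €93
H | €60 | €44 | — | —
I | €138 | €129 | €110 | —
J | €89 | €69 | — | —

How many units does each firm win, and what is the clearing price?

F 1, G 2, I 3; clearing price €109

All unit-bids, highest first — top 6: 138 (I-1), 129 (I-2), 117 (G-1), 116 (F-1), 115 (G-2), 110 (I-3)
Highest rejected unit-bid = €109.
Allocation: F 1, G 2, I 3.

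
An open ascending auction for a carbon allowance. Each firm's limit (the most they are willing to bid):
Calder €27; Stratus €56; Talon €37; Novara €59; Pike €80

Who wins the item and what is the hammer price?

Pike wins at €59

Rule: the price rises until one bidder remains; the winner pays the price at which the last rival dropped out.
Limits in order: 80 (Pike) > 59 (Novara) > 56 (Stratus) > 37 (Talon) > 27 (Calder)
Novara is the last rival to drop out, at €59; Pike remains and wins at that price.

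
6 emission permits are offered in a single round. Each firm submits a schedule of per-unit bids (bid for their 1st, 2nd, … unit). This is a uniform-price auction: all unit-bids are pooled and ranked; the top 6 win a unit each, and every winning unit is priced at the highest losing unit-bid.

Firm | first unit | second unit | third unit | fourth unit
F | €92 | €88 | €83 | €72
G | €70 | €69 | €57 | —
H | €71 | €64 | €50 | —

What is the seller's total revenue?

Pooled unit-bids ranked (top 6): 92 (F-1), 88 (F-2), 83 (F-3), 72 (F-4), 71 (H-1), 70 (G-1)
The (k+1)-th unit-bid is €69.
Allocation: F 4, G 1, H 1. Every unit priced at €69.
Revenue = 6 × 69 = €414.

Total revenue: €414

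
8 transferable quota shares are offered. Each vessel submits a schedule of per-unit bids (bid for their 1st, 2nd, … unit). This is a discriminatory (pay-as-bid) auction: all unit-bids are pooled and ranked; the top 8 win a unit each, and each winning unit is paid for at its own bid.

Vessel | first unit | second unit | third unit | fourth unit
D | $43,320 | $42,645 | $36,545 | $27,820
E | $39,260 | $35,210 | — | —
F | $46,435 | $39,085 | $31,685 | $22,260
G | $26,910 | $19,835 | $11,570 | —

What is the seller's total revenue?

All unit-bids, highest first — top 8: 46,435 (F-1), 43,320 (D-1), 42,645 (D-2), 39,260 (E-1), 39,085 (F-2), 36,545 (D-3), 35,210 (E-2), 31,685 (F-3)
Next rejected bid: $27,820 (not a price — pay-as-bid).
Each winning unit pays its own bid.
Revenue = 46,435 + 43,320 + 42,645 + 39,260 + 39,085 + 36,545 + 35,210 + 31,685 = $314,185.

Total revenue: $314,185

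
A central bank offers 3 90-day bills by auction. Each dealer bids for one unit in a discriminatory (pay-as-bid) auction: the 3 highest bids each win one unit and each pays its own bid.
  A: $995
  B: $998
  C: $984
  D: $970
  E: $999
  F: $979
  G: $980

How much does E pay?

E pays $999

Sorting: 999 (E), 998 (B), 995 (A), 984 (C), 980 (G), …
Top 3: E, B, A.
E wins → own bid $999.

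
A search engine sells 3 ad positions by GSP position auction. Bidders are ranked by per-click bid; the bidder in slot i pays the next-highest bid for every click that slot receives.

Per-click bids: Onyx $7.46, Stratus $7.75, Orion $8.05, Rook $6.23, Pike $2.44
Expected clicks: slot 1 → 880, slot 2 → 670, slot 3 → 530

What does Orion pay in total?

Orion pays $6820.00

Ranked by bid: $8.05 (Orion) > $7.75 (Stratus) > $7.46 (Onyx) > $6.23 (Rook) > …
Orion holds slot 1 → pays next bid $7.75 × 880 clicks = $6820.00.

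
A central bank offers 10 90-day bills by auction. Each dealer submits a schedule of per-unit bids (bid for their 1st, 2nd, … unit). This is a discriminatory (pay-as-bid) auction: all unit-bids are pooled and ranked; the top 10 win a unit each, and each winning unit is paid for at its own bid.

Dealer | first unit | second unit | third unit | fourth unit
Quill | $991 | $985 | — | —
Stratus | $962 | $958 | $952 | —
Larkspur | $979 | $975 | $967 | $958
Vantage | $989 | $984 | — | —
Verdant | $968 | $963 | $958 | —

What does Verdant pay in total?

All unit-bids, highest first — top 10: 991 (Quill-1), 989 (Vantage-1), 985 (Quill-2), 984 (Vantage-2), 979 (Larkspur-1), 975 (Larkspur-2), 968 (Verdant-1), 967 (Larkspur-3), 963 (Verdant-2), 962 (Stratus-1)
Next rejected bid: $958 (not a price — pay-as-bid).
Verdant's winning unit-bids: 968 + 963 = $1,931.

Verdant pays $1,931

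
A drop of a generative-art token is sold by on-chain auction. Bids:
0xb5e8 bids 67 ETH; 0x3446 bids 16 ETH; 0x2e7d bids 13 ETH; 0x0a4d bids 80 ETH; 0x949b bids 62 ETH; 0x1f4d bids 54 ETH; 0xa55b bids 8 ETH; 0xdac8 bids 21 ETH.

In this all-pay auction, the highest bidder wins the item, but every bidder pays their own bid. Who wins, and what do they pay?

0x0a4d pays 80 ETH

All-pay auction: the highest bidder wins the item, but every bidder pays their own bid.
Bids ranked: 80 (0x0a4d) > 67 (0xb5e8) > 62 (0x949b) > 54 (0x1f4d) > 21 (0xdac8) > 16 (0x3446) > …
0x0a4d is highest and takes the item; every bidder forfeits their bid.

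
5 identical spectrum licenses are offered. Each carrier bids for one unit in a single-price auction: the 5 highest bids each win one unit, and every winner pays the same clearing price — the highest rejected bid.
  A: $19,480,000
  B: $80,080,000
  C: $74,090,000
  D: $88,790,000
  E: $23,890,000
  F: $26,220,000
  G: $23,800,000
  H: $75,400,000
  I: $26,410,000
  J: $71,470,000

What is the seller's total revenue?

Sorting: 88,790,000 (D), 80,080,000 (B), 75,400,000 (H), 74,090,000 (C), 71,470,000 (J), 26,410,000 (I), 26,220,000 (F), …
The 5 highest are D, B, H, C, J.
Highest unsuccessful bid: $26,410,000 → clearing price.
Total revenue = 5 × $26,410,000 = $132,050,000.

Total revenue: $132,050,000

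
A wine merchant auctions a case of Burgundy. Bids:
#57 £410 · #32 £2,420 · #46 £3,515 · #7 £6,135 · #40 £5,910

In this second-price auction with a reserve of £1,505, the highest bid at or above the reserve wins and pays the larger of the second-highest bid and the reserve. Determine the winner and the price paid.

#7 pays £5,910

Bids ranked: 6,135 (#7) > 5,910 (#40) > 3,515 (#46) > 2,420 (#32) > 410 (#57)
#7 has the top bid at or above the reserve (£6,135).
Second-highest bid £5,910 exceeds the reserve £1,505 → payment £5,910.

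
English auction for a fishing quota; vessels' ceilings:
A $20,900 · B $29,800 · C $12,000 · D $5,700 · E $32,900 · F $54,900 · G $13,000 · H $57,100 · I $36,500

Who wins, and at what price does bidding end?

H wins at $54,900

Open ascending-bid auction: the price rises until one bidder remains; the winner pays the price at which the last rival dropped out.
Sorting limits: 57,100 (H) > 54,900 (F) > 36,500 (I) > 32,900 (E) > 29,800 (B) > 20,900 (A) > …
Once the price passes $54,900, only H is left; the hammer falls at F's limit of $54,900.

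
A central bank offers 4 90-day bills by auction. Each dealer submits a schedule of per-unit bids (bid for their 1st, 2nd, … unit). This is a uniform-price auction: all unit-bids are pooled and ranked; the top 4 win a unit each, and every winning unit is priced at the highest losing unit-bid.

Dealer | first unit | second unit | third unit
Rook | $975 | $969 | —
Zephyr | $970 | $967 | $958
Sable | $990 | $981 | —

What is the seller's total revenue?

All unit-bids, highest first — top 4: 990 (Sable-1), 981 (Sable-2), 975 (Rook-1), 970 (Zephyr-1)
Highest rejected unit-bid = $969.
Allocation: Rook 1, Sable 2, Zephyr 1. Every unit priced at $969.
Revenue = 4 × 969 = $3,876.

Total revenue: $3,876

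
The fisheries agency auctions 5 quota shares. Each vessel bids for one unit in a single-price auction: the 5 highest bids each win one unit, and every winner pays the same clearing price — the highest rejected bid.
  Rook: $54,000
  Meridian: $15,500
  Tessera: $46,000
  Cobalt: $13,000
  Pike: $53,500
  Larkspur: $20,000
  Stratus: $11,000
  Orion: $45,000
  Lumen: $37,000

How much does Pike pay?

Bids ranked high→low: 54,000 (Rook), 53,500 (Pike), 46,000 (Tessera), 45,000 (Orion), 37,000 (Lumen), 20,000 (Larkspur), 15,500 (Meridian), …
The 5 highest are Rook, Pike, Tessera, Orion, Lumen.
Clearing price = highest rejected bid = $20,000.
Pike wins → pays $20,000.

Pike pays $20,000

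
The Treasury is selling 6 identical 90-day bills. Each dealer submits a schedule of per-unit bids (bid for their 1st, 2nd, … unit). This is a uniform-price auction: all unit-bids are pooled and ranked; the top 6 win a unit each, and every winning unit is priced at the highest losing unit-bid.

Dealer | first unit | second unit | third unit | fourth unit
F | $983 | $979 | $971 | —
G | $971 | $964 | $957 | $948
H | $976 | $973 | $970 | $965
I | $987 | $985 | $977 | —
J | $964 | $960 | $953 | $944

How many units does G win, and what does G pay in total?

Pooled unit-bids ranked (top 6): 987 (I-1), 985 (I-2), 983 (F-1), 979 (F-2), 977 (I-3), 976 (H-1)
Highest rejected unit-bid = $973.
G wins 0 unit(s) at $973 each.

G: 0 units, pays $0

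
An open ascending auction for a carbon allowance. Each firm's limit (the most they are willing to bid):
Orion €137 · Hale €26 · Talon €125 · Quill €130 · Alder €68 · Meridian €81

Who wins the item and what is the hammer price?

Orion wins at €130

Open ascending-bid auction: the price rises until one bidder remains; the winner pays the price at which the last rival dropped out.
Limits in order: 137 (Orion) > 130 (Quill) > 125 (Talon) > 81 (Meridian) > 68 (Alder) > 26 (Hale)
Once the price passes €130, only Orion is left; the hammer falls at Quill's limit of €130.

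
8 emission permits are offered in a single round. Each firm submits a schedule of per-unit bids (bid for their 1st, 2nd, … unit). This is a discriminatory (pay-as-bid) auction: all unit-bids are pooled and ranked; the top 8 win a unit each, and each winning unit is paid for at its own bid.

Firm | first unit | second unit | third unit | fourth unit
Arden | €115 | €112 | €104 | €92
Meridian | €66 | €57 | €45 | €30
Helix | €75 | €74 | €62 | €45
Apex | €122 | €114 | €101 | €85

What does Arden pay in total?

Arden pays €423

Pooled unit-bids ranked (top 8): 122 (Apex-1), 115 (Arden-1), 114 (Apex-2), 112 (Arden-2), 104 (Arden-3), 101 (Apex-3), 92 (Arden-4), 85 (Apex-4)
Next rejected bid: €75 (not a price — pay-as-bid).
Arden's winning unit-bids: 115 + 112 + 104 + 92 = €423.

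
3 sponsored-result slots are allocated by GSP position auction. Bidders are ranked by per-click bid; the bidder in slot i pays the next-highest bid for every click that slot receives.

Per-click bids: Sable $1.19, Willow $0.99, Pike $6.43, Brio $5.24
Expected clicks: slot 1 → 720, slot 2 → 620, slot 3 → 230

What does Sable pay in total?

Ranked by bid: $6.43 (Pike) > $5.24 (Brio) > $1.19 (Sable) > $0.99 (Willow)
Sable holds slot 3 → pays next bid $0.99 × 230 clicks = $227.70.

Sable pays $227.70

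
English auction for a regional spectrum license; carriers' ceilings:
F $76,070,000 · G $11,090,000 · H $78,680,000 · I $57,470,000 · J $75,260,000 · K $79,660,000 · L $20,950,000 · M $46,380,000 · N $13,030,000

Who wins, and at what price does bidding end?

Rule: the price rises until one bidder remains; the winner pays the price at which the last rival dropped out.
Sorting limits: 79,660,000 (K) > 78,680,000 (H) > 76,070,000 (F) > 75,260,000 (J) > 57,470,000 (I) > 46,380,000 (M) > …
Once the price passes $78,680,000, only K is left; the hammer falls at H's limit of $78,680,000.

K wins at $78,680,000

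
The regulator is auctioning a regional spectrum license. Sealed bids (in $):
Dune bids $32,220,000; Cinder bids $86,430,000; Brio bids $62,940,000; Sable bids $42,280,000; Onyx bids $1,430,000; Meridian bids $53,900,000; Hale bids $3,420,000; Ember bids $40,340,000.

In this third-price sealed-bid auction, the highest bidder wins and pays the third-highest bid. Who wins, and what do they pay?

Cinder pays $53,900,000

Third-price sealed-bid auction: the highest bidder wins and pays the third-highest bid.
Sorting bids: 86,430,000 (Cinder) > 62,940,000 (Brio) > 53,900,000 (Meridian) > 42,280,000 (Sable) > 40,340,000 (Ember) > 32,220,000 (Dune) > …
Cinder is highest; pays the third-highest bid, $53,900,000.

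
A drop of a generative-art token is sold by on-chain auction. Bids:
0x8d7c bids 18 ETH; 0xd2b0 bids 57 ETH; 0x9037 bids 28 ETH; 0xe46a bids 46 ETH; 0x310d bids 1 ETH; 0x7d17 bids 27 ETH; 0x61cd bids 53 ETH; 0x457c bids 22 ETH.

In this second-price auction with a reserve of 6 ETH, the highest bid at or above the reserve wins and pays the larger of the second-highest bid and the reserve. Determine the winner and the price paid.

Bids ranked: 57 (0xd2b0) > 53 (0x61cd) > 46 (0xe46a) > 28 (0x9037) > 27 (0x7d17) > 22 (0x457c) > …
0xd2b0 has the top bid at or above the reserve (57 ETH).
max(second-highest 53 ETH, reserve 6 ETH) = 53 ETH; the reserve does not bind.

0xd2b0 pays 53 ETH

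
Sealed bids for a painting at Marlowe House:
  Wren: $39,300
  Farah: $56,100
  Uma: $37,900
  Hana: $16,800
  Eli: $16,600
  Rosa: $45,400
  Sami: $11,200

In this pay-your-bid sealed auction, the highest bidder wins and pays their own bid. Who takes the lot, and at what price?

Bids ranked: 56,100 (Farah) > 45,400 (Rosa) > 39,300 (Wren) > 37,900 (Uma) > 16,800 (Hana) > 16,600 (Eli) > …
Farah has the highest bid and pays exactly that: $56,100.

Farah pays $56,100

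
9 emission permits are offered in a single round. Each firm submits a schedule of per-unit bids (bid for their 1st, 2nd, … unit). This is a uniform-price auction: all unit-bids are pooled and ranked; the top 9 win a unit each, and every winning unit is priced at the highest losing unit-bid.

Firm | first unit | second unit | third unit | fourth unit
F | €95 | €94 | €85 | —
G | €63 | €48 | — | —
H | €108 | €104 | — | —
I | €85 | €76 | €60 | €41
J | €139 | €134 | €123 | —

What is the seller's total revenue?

All unit-bids, highest first — top 9: 139 (J-1), 134 (J-2), 123 (J-3), 108 (H-1), 104 (H-2), 95 (F-1), 94 (F-2), 85 (F-3), 85 (I-1)
First bid not allocated: €76.
Allocation: F 3, H 2, I 1, J 3. Every unit priced at €76.
Revenue = 9 × 76 = €684.

Total revenue: €684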